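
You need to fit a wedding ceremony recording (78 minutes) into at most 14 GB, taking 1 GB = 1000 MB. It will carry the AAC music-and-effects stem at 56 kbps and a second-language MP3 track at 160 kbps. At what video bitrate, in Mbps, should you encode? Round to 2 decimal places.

Budget: 14 GB = 112000.0 Mb.
78 min = 4680 s
Total bitrate budget: 112000.0 Mb / 4680 s = 23.932 Mbps.
Audio total: 56 + 160 = 216 kbps = 0.216 Mbps.
Video: 23.932 − 0.216 = 23.716 Mbps.

23.72 Mbps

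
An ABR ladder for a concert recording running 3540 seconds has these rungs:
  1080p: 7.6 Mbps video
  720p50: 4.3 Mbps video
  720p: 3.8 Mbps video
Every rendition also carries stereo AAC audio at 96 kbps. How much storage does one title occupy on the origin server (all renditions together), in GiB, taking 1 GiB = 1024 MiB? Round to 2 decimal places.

6.59 GiB

Audio: 96 kbps = 0.096 Mbps.
Sum of rendition bitrates: (7.6+0.096) + (4.3+0.096) + (3.8+0.096) = 15.988 Mbps.
× 3540 s = 56,598 Mb = 7,075 MB = 6.589 GiB.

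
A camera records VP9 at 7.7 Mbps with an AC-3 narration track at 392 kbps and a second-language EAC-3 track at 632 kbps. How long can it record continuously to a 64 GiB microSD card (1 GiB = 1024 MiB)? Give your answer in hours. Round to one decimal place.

Audio total: 392 + 632 = 1024 kbps = 1.024 Mbps.
Total bitrate: 7.7 + 1.024 = 8.724 Mbps.
Capacity: 64 GiB = 549,756 Mb.
Recording time: 549,756 / 8.724 = 63,016 s ≈ 17.5 hours.

17.5 hours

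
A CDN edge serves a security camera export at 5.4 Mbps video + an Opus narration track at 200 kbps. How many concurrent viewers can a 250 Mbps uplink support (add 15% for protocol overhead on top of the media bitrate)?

Audio: 200 kbps = 0.200 Mbps.
Per-viewer media rate: 5.600 Mbps.
On the wire with 15% overhead: 6.440 Mbps.
250 Mbps = 250.0 Mbps; 250.0 / 6.440 = 38.82 → 38 viewers.

38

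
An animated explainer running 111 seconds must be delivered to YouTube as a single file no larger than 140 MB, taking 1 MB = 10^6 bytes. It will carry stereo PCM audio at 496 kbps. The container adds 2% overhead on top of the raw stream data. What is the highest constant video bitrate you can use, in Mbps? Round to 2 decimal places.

9.40 Mbps

Budget: 140 MB = 1120.0 Mb.
Stream payload after overhead: 1120.0 / 1.02 = 1098.0 Mb.
Total bitrate budget: 1098.0 Mb / 111 s = 9.892 Mbps.
Audio: 496 kbps = 0.496 Mbps.
Video: 9.892 − 0.496 = 9.396 Mbps.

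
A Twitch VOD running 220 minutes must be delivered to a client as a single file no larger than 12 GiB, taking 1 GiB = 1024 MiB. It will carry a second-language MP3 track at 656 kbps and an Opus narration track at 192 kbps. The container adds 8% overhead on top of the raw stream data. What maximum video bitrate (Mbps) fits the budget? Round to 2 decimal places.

Budget: 12 GiB = 103079.2 Mb.
Stream payload after overhead: 103079.2 / 1.08 = 95443.7 Mb.
220 min = 13200 s
Total bitrate budget: 95443.7 Mb / 13200 s = 7.231 Mbps.
Audio total: 656 + 192 = 848 kbps = 0.848 Mbps.
Video: 7.231 − 0.848 = 6.383 Mbps.

6.38 Mbps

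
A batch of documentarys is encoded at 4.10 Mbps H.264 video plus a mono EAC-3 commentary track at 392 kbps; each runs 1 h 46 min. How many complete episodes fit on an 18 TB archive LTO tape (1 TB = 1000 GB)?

1 h 46 min = 106 min = 6360 s
Audio: 392 kbps = 0.392 Mbps.
Total bitrate: 4.492 Mbps.
Per item: 4.492 Mbps × 6360 s = 28,569 Mb = 3,571 MB.
Capacity: 18 TB = 144,000,000 Mb; 5040.41 items → 5040 complete.

5040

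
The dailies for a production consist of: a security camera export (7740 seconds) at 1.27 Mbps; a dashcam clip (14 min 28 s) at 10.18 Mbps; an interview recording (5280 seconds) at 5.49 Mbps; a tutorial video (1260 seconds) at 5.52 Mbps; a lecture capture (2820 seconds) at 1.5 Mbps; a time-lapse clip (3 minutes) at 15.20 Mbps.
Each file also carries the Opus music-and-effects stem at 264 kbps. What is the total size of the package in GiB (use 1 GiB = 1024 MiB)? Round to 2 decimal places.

Audio: 264 kbps = 0.264 Mbps.
security camera export: 1.534 Mbps × 7740 s = 11873.2 Mb
dashcam clip: 10.444 Mbps × 868 s = 9065.4 Mb
interview recording: 5.754 Mbps × 5280 s = 30381.1 Mb
tutorial video: 5.784 Mbps × 1260 s = 7287.8 Mb
lecture capture: 1.764 Mbps × 2820 s = 4974.5 Mb
time-lapse clip: 15.464 Mbps × 180 s = 2783.5 Mb
Total: 66365.5 Mb = 8295.7 MB.
= 7.726 GiB.

7.73 GiB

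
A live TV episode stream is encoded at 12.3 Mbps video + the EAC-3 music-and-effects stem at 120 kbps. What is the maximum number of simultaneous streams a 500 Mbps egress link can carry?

Audio: 120 kbps = 0.120 Mbps.
Per-viewer media rate: 12.420 Mbps.
500 Mbps = 500.0 Mbps; 500.0 / 12.420 = 40.26 → 40 viewers.

40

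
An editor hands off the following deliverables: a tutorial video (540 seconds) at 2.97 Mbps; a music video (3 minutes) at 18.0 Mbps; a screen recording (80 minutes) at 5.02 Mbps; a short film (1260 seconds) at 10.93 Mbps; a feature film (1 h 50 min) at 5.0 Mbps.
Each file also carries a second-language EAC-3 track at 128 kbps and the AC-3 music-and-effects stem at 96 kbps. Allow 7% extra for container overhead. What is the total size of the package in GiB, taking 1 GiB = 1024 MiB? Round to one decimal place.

Audio total: 128 + 96 = 224 kbps = 0.224 Mbps.
tutorial video: 3.194 Mbps × 540 s × 1.07 = 1845.5 Mb
music video: 18.224 Mbps × 180 s × 1.07 = 3509.9 Mb
screen recording: 5.244 Mbps × 4800 s × 1.07 = 26933.2 Mb
short film: 11.154 Mbps × 1260 s × 1.07 = 15037.8 Mb
feature film: 5.224 Mbps × 6600 s × 1.07 = 36891.9 Mb
Total: 84218.3 Mb = 10527.3 MB.
= 9.804 GiB.

9.8 GiB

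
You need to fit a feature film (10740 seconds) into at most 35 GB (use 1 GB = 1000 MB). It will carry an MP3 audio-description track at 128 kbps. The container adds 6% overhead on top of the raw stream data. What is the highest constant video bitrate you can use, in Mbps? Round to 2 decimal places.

Budget: 35 GB = 280000.0 Mb.
Stream payload after overhead: 280000.0 / 1.06 = 264150.9 Mb.
Total bitrate budget: 264150.9 Mb / 10740 s = 24.595 Mbps.
Audio: 128 kbps = 0.128 Mbps.
Video: 24.595 − 0.128 = 24.467 Mbps.

24.47 Mbps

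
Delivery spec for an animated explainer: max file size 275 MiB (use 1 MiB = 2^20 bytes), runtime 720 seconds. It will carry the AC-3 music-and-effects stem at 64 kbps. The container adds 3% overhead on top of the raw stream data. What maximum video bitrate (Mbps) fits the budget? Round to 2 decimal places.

Budget: 275 MiB = 2306.9 Mb.
Stream payload after overhead: 2306.9 / 1.03 = 2239.7 Mb.
Total bitrate budget: 2239.7 Mb / 720 s = 3.111 Mbps.
Audio: 64 kbps = 0.064 Mbps.
Video: 3.111 − 0.064 = 3.047 Mbps.

3.05 Mbps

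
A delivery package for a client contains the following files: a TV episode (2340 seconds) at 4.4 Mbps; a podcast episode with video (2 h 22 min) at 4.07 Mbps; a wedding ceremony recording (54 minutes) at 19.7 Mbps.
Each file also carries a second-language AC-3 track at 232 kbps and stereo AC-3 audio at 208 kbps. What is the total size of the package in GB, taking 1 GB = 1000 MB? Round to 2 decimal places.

14.38 GB

Audio total: 232 + 208 = 440 kbps = 0.440 Mbps.
TV episode: 4.840 Mbps × 2340 s = 11325.6 Mb
podcast episode with video: 4.510 Mbps × 8520 s = 38425.2 Mb
wedding ceremony recording: 20.140 Mbps × 3240 s = 65253.6 Mb
Total: 115004.4 Mb = 14375.5 MB.
= 14.38 GB.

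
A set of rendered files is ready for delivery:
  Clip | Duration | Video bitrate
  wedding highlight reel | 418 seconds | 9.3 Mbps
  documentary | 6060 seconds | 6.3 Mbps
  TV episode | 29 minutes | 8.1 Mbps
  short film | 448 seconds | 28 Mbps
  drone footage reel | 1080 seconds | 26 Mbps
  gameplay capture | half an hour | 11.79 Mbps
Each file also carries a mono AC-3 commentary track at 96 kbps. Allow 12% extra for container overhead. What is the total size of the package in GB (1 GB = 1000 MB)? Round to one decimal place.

Audio: 96 kbps = 0.096 Mbps.
wedding highlight reel: 9.396 Mbps × 418 s × 1.12 = 4398.8 Mb
documentary: 6.396 Mbps × 6060 s × 1.12 = 43410.9 Mb
TV episode: 8.196 Mbps × 1740 s × 1.12 = 15972.4 Mb
short film: 28.096 Mbps × 448 s × 1.12 = 14097.4 Mb
drone footage reel: 26.096 Mbps × 1080 s × 1.12 = 31565.7 Mb
gameplay capture: 11.886 Mbps × 1800 s × 1.12 = 23962.2 Mb
Total: 133407.5 Mb = 16675.9 MB.
= 16.68 GB.

16.7 GB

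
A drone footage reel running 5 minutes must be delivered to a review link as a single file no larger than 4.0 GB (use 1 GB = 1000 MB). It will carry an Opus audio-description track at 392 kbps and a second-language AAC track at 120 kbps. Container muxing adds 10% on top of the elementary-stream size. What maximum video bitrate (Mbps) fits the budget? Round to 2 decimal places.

96.46 Mbps

Budget: 4.0 GB = 32000.0 Mb.
Stream payload after overhead: 32000.0 / 1.10 = 29090.9 Mb.
5 min = 300 s
Total bitrate budget: 29090.9 Mb / 300 s = 96.970 Mbps.
Audio total: 392 + 120 = 512 kbps = 0.512 Mbps.
Video: 96.970 − 0.512 = 96.458 Mbps.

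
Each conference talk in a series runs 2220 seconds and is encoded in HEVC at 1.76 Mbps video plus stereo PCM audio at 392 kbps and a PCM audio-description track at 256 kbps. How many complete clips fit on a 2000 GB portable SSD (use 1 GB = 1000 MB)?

Audio total: 392 + 256 = 648 kbps = 0.648 Mbps.
Total bitrate: 2.408 Mbps.
Per item: 2.408 Mbps × 2220 s = 5,346 Mb = 668.2 MB.
Capacity: 2000 GB = 16,000,000 Mb; 2993.03 items → 2993 complete.

2993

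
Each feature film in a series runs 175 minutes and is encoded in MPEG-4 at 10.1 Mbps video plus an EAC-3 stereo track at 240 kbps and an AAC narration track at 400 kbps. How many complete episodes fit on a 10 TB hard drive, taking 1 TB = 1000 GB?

709

175 min = 10500 s
Audio total: 240 + 400 = 640 kbps = 0.640 Mbps.
Total bitrate: 10.740 Mbps.
Per item: 10.740 Mbps × 10500 s = 112,770 Mb = 14,096 MB.
Capacity: 10 TB = 80,000,000 Mb; 709.41 items → 709 complete.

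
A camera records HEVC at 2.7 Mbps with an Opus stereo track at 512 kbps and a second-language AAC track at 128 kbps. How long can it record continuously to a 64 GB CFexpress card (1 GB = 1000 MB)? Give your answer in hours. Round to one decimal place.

Audio total: 512 + 128 = 640 kbps = 0.640 Mbps.
Total bitrate: 2.7 + 0.640 = 3.340 Mbps.
Capacity: 64 GB = 512,000 Mb.
Recording time: 512,000 / 3.340 = 153,293 s ≈ 42.6 hours.

42.6 hours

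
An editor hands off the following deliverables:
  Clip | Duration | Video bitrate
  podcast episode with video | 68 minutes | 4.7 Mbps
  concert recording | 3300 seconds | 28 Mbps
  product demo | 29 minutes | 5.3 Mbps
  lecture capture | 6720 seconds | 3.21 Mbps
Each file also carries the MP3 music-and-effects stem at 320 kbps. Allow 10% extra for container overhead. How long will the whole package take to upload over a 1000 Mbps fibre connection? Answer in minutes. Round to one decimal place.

Audio: 320 kbps = 0.320 Mbps.
podcast episode with video: 5.020 Mbps × 4080 s × 1.10 = 22529.8 Mb
concert recording: 28.320 Mbps × 3300 s × 1.10 = 102801.6 Mb
product demo: 5.620 Mbps × 1740 s × 1.10 = 10756.7 Mb
lecture capture: 3.530 Mbps × 6720 s × 1.10 = 26093.8 Mb
Total: 162181.8 Mb = 20272.7 MB.
At 1000 Mbps: 162181.8 / 1000 = 162 s ≈ 2.7 minutes.

2.7 minutes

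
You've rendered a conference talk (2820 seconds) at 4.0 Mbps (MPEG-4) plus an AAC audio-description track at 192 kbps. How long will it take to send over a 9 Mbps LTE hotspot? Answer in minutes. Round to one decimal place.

Audio: 192 kbps = 0.192 Mbps.
Total bitrate: 4.192 Mbps.
File: 4.192 Mbps × 2820 s = 11821.4 Mb.
At 9 Mbps: 11821.4 / 9 = 1313.5 s ≈ 21.9 minutes.

21.9 minutes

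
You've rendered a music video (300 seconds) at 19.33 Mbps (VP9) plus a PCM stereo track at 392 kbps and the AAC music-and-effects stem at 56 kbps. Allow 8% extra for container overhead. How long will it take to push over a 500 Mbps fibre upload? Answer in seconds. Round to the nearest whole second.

Audio total: 392 + 56 = 448 kbps = 0.448 Mbps.
Total bitrate: 19.778 Mbps.
File: 19.778 Mbps × 300 s = 5933.4 Mb.
With 8% container overhead: ×1.08. → 6408.1 Mb.
At 500 Mbps: 6408.1 / 500 = 12.8 s ≈ 12.8 seconds.

13 seconds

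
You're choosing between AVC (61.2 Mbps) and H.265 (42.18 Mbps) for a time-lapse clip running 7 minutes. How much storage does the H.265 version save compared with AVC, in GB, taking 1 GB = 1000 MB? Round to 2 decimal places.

1.00 GB

7 min = 420 s
AVC: 61.200 Mbps × 420 s = 25704.0 Mb = 3.213 GB.
H.265: 42.180 Mbps × 420 s = 17715.6 Mb = 2.214 GB.
Saving: 3.213 − 2.214 = 0.999 GB.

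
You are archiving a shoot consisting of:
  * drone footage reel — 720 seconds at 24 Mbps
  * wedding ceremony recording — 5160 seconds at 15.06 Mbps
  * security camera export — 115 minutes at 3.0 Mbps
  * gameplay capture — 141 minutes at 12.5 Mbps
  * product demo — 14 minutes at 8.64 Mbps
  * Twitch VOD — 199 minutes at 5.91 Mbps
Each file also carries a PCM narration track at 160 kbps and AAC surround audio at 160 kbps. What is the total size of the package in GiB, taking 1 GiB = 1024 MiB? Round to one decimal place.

36.1 GiB

Audio total: 160 + 160 = 320 kbps = 0.320 Mbps.
drone footage reel: 24.320 Mbps × 720 s = 17510.4 Mb
wedding ceremony recording: 15.380 Mbps × 5160 s = 79360.8 Mb
security camera export: 3.320 Mbps × 6900 s = 22908.0 Mb
gameplay capture: 12.820 Mbps × 8460 s = 108457.2 Mb
product demo: 8.960 Mbps × 840 s = 7526.4 Mb
Twitch VOD: 6.230 Mbps × 11940 s = 74386.2 Mb
Total: 310149.0 Mb = 38768.6 MB.
= 36.11 GiB.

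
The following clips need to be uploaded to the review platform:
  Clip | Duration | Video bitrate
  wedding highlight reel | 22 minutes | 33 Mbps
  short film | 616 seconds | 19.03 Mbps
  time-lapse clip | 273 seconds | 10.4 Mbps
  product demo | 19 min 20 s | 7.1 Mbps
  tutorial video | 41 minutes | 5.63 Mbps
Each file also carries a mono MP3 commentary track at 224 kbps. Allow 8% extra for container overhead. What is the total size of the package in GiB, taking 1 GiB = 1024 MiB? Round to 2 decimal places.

Audio: 224 kbps = 0.224 Mbps.
wedding highlight reel: 33.224 Mbps × 1320 s × 1.08 = 47364.1 Mb
short film: 19.254 Mbps × 616 s × 1.08 = 12809.3 Mb
time-lapse clip: 10.624 Mbps × 273 s × 1.08 = 3132.4 Mb
product demo: 7.324 Mbps × 1160 s × 1.08 = 9175.5 Mb
tutorial video: 5.854 Mbps × 2460 s × 1.08 = 15552.9 Mb
Total: 88034.2 Mb = 11004.3 MB.
= 10.25 GiB.

10.25 GiB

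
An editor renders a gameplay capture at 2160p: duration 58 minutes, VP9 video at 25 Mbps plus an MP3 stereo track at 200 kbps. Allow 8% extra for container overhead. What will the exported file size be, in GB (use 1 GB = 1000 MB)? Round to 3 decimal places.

58 min = 3480 s
Audio: 200 kbps = 0.200 Mbps.
Total bitrate: 25 + 0.200 = 25.200 Mbps.
Stream data: 25.200 Mbps × 3480 s = 87696.0 Mb.
With 8% container overhead: ×1.08.
94,712 Mb ÷ 8 = 11,839 MB → 11.84 GB.

11.839 GB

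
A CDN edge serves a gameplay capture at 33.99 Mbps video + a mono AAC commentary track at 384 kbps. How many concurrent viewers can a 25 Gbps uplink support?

727

Audio: 384 kbps = 0.384 Mbps.
Per-viewer media rate: 34.374 Mbps.
25 Gbps = 25,000 Mbps; 25,000 / 34.374 = 727.29 → 727 viewers.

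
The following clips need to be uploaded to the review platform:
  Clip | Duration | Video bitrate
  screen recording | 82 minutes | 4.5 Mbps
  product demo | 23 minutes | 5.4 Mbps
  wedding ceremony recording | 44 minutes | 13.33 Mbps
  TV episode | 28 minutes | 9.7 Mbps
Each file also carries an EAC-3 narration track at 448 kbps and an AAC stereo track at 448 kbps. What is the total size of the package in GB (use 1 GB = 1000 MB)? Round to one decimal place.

Audio total: 448 + 448 = 896 kbps = 0.896 Mbps.
screen recording: 5.396 Mbps × 4920 s = 26548.3 Mb
product demo: 6.296 Mbps × 1380 s = 8688.5 Mb
wedding ceremony recording: 14.226 Mbps × 2640 s = 37556.6 Mb
TV episode: 10.596 Mbps × 1680 s = 17801.3 Mb
Total: 90594.7 Mb = 11324.3 MB.
= 11.32 GB.

11.3 GB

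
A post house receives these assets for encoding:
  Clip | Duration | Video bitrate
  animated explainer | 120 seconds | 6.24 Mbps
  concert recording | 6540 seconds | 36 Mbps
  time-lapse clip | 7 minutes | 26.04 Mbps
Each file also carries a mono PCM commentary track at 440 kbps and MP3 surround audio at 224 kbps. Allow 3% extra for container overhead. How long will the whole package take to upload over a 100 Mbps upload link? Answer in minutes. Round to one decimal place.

Audio total: 440 + 224 = 664 kbps = 0.664 Mbps.
animated explainer: 6.904 Mbps × 120 s × 1.03 = 853.3 Mb
concert recording: 36.664 Mbps × 6540 s × 1.03 = 246976.0 Mb
time-lapse clip: 26.704 Mbps × 420 s × 1.03 = 11552.2 Mb
Total: 259381.5 Mb = 32422.7 MB.
At 100 Mbps: 259381.5 / 100 = 2594 s ≈ 43.2 minutes.

43.2 minutes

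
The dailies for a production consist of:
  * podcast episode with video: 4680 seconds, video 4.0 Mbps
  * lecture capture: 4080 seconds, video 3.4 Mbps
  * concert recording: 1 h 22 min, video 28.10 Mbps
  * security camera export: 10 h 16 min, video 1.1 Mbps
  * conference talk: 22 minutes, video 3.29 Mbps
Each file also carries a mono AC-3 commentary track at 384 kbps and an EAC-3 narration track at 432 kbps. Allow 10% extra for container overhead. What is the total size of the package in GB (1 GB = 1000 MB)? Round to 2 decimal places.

35.51 GB

Audio total: 384 + 432 = 816 kbps = 0.816 Mbps.
podcast episode with video: 4.816 Mbps × 4680 s × 1.10 = 24792.8 Mb
lecture capture: 4.216 Mbps × 4080 s × 1.10 = 18921.4 Mb
concert recording: 28.916 Mbps × 4920 s × 1.10 = 156493.4 Mb
security camera export: 1.916 Mbps × 36960 s × 1.10 = 77896.9 Mb
conference talk: 4.106 Mbps × 1320 s × 1.10 = 5961.9 Mb
Total: 284066.4 Mb = 35508.3 MB.
= 35.51 GB.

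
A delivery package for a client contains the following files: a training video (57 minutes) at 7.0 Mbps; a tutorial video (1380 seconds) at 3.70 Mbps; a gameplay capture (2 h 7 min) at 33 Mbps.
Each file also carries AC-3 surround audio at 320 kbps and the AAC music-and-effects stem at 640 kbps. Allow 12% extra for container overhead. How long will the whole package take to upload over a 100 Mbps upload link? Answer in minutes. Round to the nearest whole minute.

55 minutes

Audio total: 320 + 640 = 960 kbps = 0.960 Mbps.
training video: 7.960 Mbps × 3420 s × 1.12 = 30490.0 Mb
tutorial video: 4.660 Mbps × 1380 s × 1.12 = 7202.5 Mb
gameplay capture: 33.960 Mbps × 7620 s × 1.12 = 289828.2 Mb
Total: 327520.7 Mb = 40940.1 MB.
At 100 Mbps: 327520.7 / 100 = 3275 s ≈ 54.6 minutes.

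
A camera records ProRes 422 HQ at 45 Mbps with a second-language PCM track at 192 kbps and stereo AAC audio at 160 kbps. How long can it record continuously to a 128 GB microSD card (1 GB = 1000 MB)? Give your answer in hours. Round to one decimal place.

6.3 hours

Audio total: 192 + 160 = 352 kbps = 0.352 Mbps.
Total bitrate: 45 + 0.352 = 45.352 Mbps.
Capacity: 128 GB = 1,024,000 Mb.
Recording time: 1,024,000 / 45.352 = 22,579 s ≈ 6.27 hours.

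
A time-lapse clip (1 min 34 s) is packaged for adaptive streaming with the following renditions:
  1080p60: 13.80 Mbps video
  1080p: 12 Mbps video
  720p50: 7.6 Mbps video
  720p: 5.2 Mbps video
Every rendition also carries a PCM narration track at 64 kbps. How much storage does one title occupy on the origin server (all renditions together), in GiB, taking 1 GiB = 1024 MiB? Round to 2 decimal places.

0.43 GiB

1 min 34 s = 94 s
Audio: 64 kbps = 0.064 Mbps.
Sum of rendition bitrates: (13.80+0.064) + (12+0.064) + (7.6+0.064) + (5.2+0.064) = 38.856 Mbps.
× 94 s = 3,652 Mb = 456.6 MB = 0.4252 GiB.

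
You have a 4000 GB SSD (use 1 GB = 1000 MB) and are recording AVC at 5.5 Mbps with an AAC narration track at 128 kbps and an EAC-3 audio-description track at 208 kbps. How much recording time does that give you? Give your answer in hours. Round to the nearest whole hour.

1523 hours

Audio total: 128 + 208 = 336 kbps = 0.336 Mbps.
Total bitrate: 5.5 + 0.336 = 5.836 Mbps.
Capacity: 4000 GB = 32,000,000 Mb.
Recording time: 32,000,000 / 5.836 = 5,483,208 s ≈ 1,523 hours.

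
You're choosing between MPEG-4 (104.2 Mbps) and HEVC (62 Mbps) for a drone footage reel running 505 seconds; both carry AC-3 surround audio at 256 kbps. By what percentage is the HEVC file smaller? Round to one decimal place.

40.4%

Audio: 256 kbps = 0.256 Mbps.
MPEG-4: 104.456 Mbps × 505 s = 52750.3 Mb = 6.141 GiB.
HEVC: 62.256 Mbps × 505 s = 31439.3 Mb = 3.660 GiB.
Reduction: (1 − 3.660/6.141) × 100 = 40.40%.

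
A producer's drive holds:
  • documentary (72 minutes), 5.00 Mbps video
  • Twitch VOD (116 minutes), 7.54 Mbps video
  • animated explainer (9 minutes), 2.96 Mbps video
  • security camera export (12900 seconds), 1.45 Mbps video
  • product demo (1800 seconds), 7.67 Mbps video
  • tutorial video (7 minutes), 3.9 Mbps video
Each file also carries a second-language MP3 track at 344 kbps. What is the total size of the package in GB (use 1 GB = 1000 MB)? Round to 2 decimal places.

14.89 GB

Audio: 344 kbps = 0.344 Mbps.
documentary: 5.344 Mbps × 4320 s = 23086.1 Mb
Twitch VOD: 7.884 Mbps × 6960 s = 54872.6 Mb
animated explainer: 3.304 Mbps × 540 s = 1784.2 Mb
security camera export: 1.794 Mbps × 12900 s = 23142.6 Mb
product demo: 8.014 Mbps × 1800 s = 14425.2 Mb
tutorial video: 4.244 Mbps × 420 s = 1782.5 Mb
Total: 119093.2 Mb = 14886.6 MB.
= 14.89 GB.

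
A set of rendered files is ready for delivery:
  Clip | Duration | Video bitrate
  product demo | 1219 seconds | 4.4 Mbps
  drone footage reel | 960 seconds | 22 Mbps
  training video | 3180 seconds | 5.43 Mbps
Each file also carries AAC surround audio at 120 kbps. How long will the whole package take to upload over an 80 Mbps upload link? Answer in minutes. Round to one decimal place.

9.2 minutes

Audio: 120 kbps = 0.120 Mbps.
product demo: 4.520 Mbps × 1219 s = 5509.9 Mb
drone footage reel: 22.120 Mbps × 960 s = 21235.2 Mb
training video: 5.550 Mbps × 3180 s = 17649.0 Mb
Total: 44394.1 Mb = 5549.3 MB.
At 80 Mbps: 44394.1 / 80 = 555 s ≈ 9.25 minutes.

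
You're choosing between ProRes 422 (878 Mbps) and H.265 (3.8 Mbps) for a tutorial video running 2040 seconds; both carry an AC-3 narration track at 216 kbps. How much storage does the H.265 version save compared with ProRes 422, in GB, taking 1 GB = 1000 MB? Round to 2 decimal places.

222.92 GB

Audio: 216 kbps = 0.216 Mbps.
ProRes 422: 878.216 Mbps × 2040 s = 1791560.6 Mb = 223.945 GB.
H.265: 4.016 Mbps × 2040 s = 8192.6 Mb = 1.024 GB.
Saving: 223.945 − 1.024 = 222.921 GB.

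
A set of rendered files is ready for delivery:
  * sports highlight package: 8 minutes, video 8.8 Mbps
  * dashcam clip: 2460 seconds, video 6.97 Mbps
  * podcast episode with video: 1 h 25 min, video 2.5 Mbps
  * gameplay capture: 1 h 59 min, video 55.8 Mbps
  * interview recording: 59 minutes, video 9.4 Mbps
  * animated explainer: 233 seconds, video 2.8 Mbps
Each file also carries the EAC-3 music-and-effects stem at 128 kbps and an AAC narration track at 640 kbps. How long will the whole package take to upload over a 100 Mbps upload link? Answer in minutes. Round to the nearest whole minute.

Audio total: 128 + 640 = 768 kbps = 0.768 Mbps.
sports highlight package: 9.568 Mbps × 480 s = 4592.6 Mb
dashcam clip: 7.738 Mbps × 2460 s = 19035.5 Mb
podcast episode with video: 3.268 Mbps × 5100 s = 16666.8 Mb
gameplay capture: 56.568 Mbps × 7140 s = 403895.5 Mb
interview recording: 10.168 Mbps × 3540 s = 35994.7 Mb
animated explainer: 3.568 Mbps × 233 s = 831.3 Mb
Total: 481016.5 Mb = 60127.1 MB.
At 100 Mbps: 481016.5 / 100 = 4810 s ≈ 80.2 minutes.

80 minutes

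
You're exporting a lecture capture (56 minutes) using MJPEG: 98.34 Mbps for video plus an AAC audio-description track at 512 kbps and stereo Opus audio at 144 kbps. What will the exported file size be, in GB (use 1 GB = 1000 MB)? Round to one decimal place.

56 min = 3360 s
Audio total: 512 + 144 = 656 kbps = 0.656 Mbps.
Total bitrate: 98.34 + 0.656 = 98.996 Mbps.
Stream data: 98.996 Mbps × 3360 s = 332626.6 Mb.
332,627 Mb ÷ 8 = 41,578 MB → 41.58 GB.

41.6 GB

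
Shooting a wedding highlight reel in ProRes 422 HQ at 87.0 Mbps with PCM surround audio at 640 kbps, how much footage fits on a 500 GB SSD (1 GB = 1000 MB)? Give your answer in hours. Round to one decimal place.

12.7 hours

Audio: 640 kbps = 0.640 Mbps.
Total bitrate: 87.0 + 0.640 = 87.640 Mbps.
Capacity: 500 GB = 4,000,000 Mb.
Recording time: 4,000,000 / 87.640 = 45,641 s ≈ 12.7 hours.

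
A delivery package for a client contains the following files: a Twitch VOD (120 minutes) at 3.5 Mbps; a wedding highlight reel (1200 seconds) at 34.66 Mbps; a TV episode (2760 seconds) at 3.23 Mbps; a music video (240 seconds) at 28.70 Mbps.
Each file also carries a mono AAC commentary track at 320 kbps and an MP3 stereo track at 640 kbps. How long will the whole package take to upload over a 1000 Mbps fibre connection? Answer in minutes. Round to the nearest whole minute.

Audio total: 320 + 640 = 960 kbps = 0.960 Mbps.
Twitch VOD: 4.460 Mbps × 7200 s = 32112.0 Mb
wedding highlight reel: 35.620 Mbps × 1200 s = 42744.0 Mb
TV episode: 4.190 Mbps × 2760 s = 11564.4 Mb
music video: 29.660 Mbps × 240 s = 7118.4 Mb
Total: 93538.8 Mb = 11692.4 MB.
At 1000 Mbps: 93538.8 / 1000 = 94 s ≈ 1.56 minutes.

2 minutes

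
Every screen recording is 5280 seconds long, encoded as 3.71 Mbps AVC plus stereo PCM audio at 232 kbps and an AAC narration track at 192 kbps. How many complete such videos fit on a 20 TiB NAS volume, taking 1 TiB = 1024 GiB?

8059

Audio total: 232 + 192 = 424 kbps = 0.424 Mbps.
Total bitrate: 4.134 Mbps.
Per item: 4.134 Mbps × 5280 s = 21,828 Mb = 2,728 MB.
Capacity: 20 TiB = 175,921,860 Mb; 8059.64 items → 8059 complete.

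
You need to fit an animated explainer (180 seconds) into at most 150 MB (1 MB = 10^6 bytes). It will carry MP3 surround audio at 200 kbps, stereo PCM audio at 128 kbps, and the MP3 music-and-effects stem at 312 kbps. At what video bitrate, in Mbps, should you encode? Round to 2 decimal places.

Budget: 150 MB = 1200.0 Mb.
Total bitrate budget: 1200.0 Mb / 180 s = 6.667 Mbps.
Audio total: 200 + 128 + 312 = 640 kbps = 0.640 Mbps.
Video: 6.667 − 0.640 = 6.027 Mbps.

6.03 Mbps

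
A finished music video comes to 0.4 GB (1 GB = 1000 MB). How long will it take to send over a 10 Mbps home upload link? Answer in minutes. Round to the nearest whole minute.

File: 0.4 GB = 3200.0 Mb.
At 10 Mbps: 3200.0 / 10 = 320.0 s ≈ 5.33 minutes.

5 minutes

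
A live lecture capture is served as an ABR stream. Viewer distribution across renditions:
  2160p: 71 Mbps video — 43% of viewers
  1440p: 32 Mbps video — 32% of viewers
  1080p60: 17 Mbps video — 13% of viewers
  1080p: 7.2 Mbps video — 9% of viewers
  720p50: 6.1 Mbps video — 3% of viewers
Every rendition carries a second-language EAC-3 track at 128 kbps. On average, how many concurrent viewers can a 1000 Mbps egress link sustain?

Audio: 128 kbps = 0.128 Mbps.
Average per-viewer bitrate: 0.43×71.128 + 0.32×32.128 + 0.13×17.128 + 0.09×7.328 + 0.03×6.228 = 43.939 Mbps.
1000 Mbps = 1,000 Mbps; 1,000 / 43.939 = 22.76 → 22.

22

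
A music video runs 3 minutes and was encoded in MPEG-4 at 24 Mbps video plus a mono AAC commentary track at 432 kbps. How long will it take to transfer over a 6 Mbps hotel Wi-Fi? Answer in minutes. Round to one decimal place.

3 min = 180 s
Audio: 432 kbps = 0.432 Mbps.
Total bitrate: 24.432 Mbps.
File: 24.432 Mbps × 180 s = 4397.8 Mb.
At 6 Mbps: 4397.8 / 6 = 733.0 s ≈ 12.2 minutes.

12.2 minutes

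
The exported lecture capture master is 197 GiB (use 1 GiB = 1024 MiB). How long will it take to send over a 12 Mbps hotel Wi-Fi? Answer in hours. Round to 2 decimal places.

File: 197 GiB = 1692217.1 Mb.
At 12 Mbps: 1692217.1 / 12 = 141018.1 s ≈ 39.2 hours.

39.17 hours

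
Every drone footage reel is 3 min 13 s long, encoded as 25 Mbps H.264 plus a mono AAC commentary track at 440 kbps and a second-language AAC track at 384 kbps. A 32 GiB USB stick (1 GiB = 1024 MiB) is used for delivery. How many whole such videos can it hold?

3 min 13 s = 193 s
Audio total: 440 + 384 = 824 kbps = 0.824 Mbps.
Total bitrate: 25.824 Mbps.
Per item: 25.824 Mbps × 193 s = 4,984 Mb = 623.0 MB.
Capacity: 32 GiB = 274,878 Mb; 55.15 items → 55 complete.

55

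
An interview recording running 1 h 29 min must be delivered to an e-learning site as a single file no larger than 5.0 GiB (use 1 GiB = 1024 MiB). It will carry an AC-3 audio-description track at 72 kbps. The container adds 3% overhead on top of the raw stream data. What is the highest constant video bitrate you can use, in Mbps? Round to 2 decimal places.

7.74 Mbps

Budget: 5.0 GiB = 42949.7 Mb.
Stream payload after overhead: 42949.7 / 1.03 = 41698.7 Mb.
1 h 29 min = 89 min = 5340 s
Total bitrate budget: 41698.7 Mb / 5340 s = 7.809 Mbps.
Audio: 72 kbps = 0.072 Mbps.
Video: 7.809 − 0.072 = 7.737 Mbps.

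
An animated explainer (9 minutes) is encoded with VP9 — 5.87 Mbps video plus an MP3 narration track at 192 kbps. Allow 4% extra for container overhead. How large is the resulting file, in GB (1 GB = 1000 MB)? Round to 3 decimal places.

9 min = 540 s
Audio: 192 kbps = 0.192 Mbps.
Total bitrate: 5.87 + 0.192 = 6.062 Mbps.
Stream data: 6.062 Mbps × 540 s = 3273.5 Mb.
With 4% container overhead: ×1.04.
3,404 Mb ÷ 8 = 425.6 MB → 0.4256 GB.

0.426 GB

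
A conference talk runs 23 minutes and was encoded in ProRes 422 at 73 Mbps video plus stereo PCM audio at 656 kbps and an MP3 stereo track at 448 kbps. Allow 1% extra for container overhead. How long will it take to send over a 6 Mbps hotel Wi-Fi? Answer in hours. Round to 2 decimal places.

23 min = 1380 s
Audio total: 656 + 448 = 1104 kbps = 1.104 Mbps.
Total bitrate: 74.104 Mbps.
File: 74.104 Mbps × 1380 s = 102263.5 Mb.
With 1% container overhead: ×1.01. → 103286.2 Mb.
At 6 Mbps: 103286.2 / 6 = 17214.4 s ≈ 4.78 hours.

4.78 hours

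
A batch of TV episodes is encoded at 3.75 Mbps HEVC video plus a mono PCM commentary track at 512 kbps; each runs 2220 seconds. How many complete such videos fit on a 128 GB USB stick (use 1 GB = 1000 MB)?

Audio: 512 kbps = 0.512 Mbps.
Total bitrate: 4.262 Mbps.
Per item: 4.262 Mbps × 2220 s = 9,462 Mb = 1,183 MB.
Capacity: 128 GB = 1,024,000 Mb; 108.23 items → 108 complete.

108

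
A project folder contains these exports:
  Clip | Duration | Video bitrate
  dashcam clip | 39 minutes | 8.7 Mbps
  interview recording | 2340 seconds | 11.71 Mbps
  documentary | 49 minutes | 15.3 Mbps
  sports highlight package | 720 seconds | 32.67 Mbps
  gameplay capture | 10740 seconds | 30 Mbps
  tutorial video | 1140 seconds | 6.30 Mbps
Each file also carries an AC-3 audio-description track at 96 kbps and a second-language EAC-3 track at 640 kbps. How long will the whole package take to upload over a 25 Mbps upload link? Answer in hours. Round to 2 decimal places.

Audio total: 96 + 640 = 736 kbps = 0.736 Mbps.
dashcam clip: 9.436 Mbps × 2340 s = 22080.2 Mb
interview recording: 12.446 Mbps × 2340 s = 29123.6 Mb
documentary: 16.036 Mbps × 2940 s = 47145.8 Mb
sports highlight package: 33.406 Mbps × 720 s = 24052.3 Mb
gameplay capture: 30.736 Mbps × 10740 s = 330104.6 Mb
tutorial video: 7.036 Mbps × 1140 s = 8021.0 Mb
Total: 460527.7 Mb = 57566.0 MB.
At 25 Mbps: 460527.7 / 25 = 18421 s ≈ 5.12 hours.

5.12 hours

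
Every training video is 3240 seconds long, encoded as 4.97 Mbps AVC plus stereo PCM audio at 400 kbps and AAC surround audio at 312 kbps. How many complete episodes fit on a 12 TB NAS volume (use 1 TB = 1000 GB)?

Audio total: 400 + 312 = 712 kbps = 0.712 Mbps.
Total bitrate: 5.682 Mbps.
Per item: 5.682 Mbps × 3240 s = 18,410 Mb = 2,301 MB.
Capacity: 12 TB = 96,000,000 Mb; 5214.65 items → 5214 complete.

5214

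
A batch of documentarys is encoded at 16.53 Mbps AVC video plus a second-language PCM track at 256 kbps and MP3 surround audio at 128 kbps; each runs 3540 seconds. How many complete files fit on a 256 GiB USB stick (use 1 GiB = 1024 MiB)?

Audio total: 256 + 128 = 384 kbps = 0.384 Mbps.
Total bitrate: 16.914 Mbps.
Per item: 16.914 Mbps × 3540 s = 59,876 Mb = 7,484 MB.
Capacity: 256 GiB = 2,199,023 Mb; 36.73 items → 36 complete.

36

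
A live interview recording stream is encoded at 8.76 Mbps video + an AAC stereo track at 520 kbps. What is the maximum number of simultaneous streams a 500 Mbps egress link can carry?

Audio: 520 kbps = 0.520 Mbps.
Per-viewer media rate: 9.280 Mbps.
500 Mbps = 500.0 Mbps; 500.0 / 9.280 = 53.88 → 53 viewers.

53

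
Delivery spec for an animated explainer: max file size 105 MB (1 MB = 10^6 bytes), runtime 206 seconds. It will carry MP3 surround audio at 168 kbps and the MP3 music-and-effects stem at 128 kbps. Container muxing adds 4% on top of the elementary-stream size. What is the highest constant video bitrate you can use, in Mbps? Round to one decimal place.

3.6 Mbps

Budget: 105 MB = 840.0 Mb.
Stream payload after overhead: 840.0 / 1.04 = 807.7 Mb.
Total bitrate budget: 807.7 Mb / 206 s = 3.921 Mbps.
Audio total: 168 + 128 = 296 kbps = 0.296 Mbps.
Video: 3.921 − 0.296 = 3.625 Mbps.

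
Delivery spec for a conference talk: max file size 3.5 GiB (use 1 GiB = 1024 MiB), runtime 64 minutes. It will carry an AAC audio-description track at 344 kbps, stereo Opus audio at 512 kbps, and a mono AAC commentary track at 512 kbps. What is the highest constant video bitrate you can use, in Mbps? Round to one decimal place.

Budget: 3.5 GiB = 30064.8 Mb.
64 min = 3840 s
Total bitrate budget: 30064.8 Mb / 3840 s = 7.829 Mbps.
Audio total: 344 + 512 + 512 = 1368 kbps = 1.368 Mbps.
Video: 7.829 − 1.368 = 6.461 Mbps.

6.5 Mbps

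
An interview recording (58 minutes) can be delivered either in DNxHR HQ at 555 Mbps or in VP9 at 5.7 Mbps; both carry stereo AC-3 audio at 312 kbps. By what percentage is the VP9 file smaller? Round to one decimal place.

98.9%

58 min = 3480 s
Audio: 312 kbps = 0.312 Mbps.
DNxHR HQ: 555.312 Mbps × 3480 s = 1932485.8 Mb = 241.561 GB.
VP9: 6.012 Mbps × 3480 s = 20921.8 Mb = 2.615 GB.
Reduction: (1 − 2.615/241.561) × 100 = 98.92%.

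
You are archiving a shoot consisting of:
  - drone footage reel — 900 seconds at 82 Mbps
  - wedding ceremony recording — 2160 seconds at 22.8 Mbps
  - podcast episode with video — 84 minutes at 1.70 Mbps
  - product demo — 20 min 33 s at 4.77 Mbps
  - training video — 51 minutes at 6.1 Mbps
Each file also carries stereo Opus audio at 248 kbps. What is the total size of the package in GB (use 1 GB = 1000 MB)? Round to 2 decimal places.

19.90 GB

Audio: 248 kbps = 0.248 Mbps.
drone footage reel: 82.248 Mbps × 900 s = 74023.2 Mb
wedding ceremony recording: 23.048 Mbps × 2160 s = 49783.7 Mb
podcast episode with video: 1.948 Mbps × 5040 s = 9817.9 Mb
product demo: 5.018 Mbps × 1233 s = 6187.2 Mb
training video: 6.348 Mbps × 3060 s = 19424.9 Mb
Total: 159236.9 Mb = 19904.6 MB.
= 19.90 GB.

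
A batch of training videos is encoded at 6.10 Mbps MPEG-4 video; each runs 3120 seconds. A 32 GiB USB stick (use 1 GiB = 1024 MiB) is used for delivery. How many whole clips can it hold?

Per item: 6.100 Mbps × 3120 s = 19,032 Mb = 2,379 MB.
Capacity: 32 GiB = 274,878 Mb; 14.44 items → 14 complete.

14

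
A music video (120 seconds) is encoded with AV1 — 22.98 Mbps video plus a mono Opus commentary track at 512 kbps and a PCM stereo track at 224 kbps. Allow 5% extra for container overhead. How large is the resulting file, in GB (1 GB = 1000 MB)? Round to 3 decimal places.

0.374 GB

Audio total: 512 + 224 = 736 kbps = 0.736 Mbps.
Total bitrate: 22.98 + 0.736 = 23.716 Mbps.
Stream data: 23.716 Mbps × 120 s = 2845.9 Mb.
With 5% container overhead: ×1.05.
2,988 Mb ÷ 8 = 373.5 MB → 0.3735 GB.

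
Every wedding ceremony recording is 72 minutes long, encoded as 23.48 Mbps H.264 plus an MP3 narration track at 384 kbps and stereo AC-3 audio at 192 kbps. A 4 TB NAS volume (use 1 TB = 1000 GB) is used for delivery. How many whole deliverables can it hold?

307

72 min = 4320 s
Audio total: 384 + 192 = 576 kbps = 0.576 Mbps.
Total bitrate: 24.056 Mbps.
Per item: 24.056 Mbps × 4320 s = 103,922 Mb = 12,990 MB.
Capacity: 4 TB = 32,000,000 Mb; 307.92 items → 307 complete.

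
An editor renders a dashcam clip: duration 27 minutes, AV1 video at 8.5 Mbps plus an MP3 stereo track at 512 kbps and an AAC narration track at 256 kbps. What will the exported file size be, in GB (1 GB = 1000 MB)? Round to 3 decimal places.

1.877 GB

27 min = 1620 s
Audio total: 512 + 256 = 768 kbps = 0.768 Mbps.
Total bitrate: 8.5 + 0.768 = 9.268 Mbps.
Stream data: 9.268 Mbps × 1620 s = 15014.2 Mb.
15,014 Mb ÷ 8 = 1,877 MB → 1.877 GB.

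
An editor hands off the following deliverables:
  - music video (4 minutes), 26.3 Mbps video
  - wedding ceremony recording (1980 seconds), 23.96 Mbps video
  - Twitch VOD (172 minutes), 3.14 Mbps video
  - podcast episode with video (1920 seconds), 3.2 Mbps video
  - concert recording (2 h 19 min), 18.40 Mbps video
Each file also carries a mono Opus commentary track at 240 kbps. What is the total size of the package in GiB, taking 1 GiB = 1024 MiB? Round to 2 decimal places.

Audio: 240 kbps = 0.240 Mbps.
music video: 26.540 Mbps × 240 s = 6369.6 Mb
wedding ceremony recording: 24.200 Mbps × 1980 s = 47916.0 Mb
Twitch VOD: 3.380 Mbps × 10320 s = 34881.6 Mb
podcast episode with video: 3.440 Mbps × 1920 s = 6604.8 Mb
concert recording: 18.640 Mbps × 8340 s = 155457.6 Mb
Total: 251229.6 Mb = 31403.7 MB.
= 29.25 GiB.

29.25 GiB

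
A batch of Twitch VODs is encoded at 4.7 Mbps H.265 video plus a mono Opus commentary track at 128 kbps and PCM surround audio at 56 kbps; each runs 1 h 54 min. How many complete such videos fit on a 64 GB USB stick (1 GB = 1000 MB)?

15

1 h 54 min = 114 min = 6840 s
Audio total: 128 + 56 = 184 kbps = 0.184 Mbps.
Total bitrate: 4.884 Mbps.
Per item: 4.884 Mbps × 6840 s = 33,407 Mb = 4,176 MB.
Capacity: 64 GB = 512,000 Mb; 15.33 items → 15 complete.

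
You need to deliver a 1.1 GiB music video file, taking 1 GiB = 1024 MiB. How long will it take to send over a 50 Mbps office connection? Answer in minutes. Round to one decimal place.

3.1 minutes

File: 1.1 GiB = 9448.9 Mb.
At 50 Mbps: 9448.9 / 50 = 189.0 s ≈ 3.15 minutes.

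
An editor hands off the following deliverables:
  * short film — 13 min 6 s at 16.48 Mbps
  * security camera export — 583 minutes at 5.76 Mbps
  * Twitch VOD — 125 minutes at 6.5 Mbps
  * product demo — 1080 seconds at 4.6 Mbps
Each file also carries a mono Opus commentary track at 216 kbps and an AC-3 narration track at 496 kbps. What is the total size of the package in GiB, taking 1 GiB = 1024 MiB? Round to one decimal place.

34.9 GiB

Audio total: 216 + 496 = 712 kbps = 0.712 Mbps.
short film: 17.192 Mbps × 786 s = 13512.9 Mb
security camera export: 6.472 Mbps × 34980 s = 226390.6 Mb
Twitch VOD: 7.212 Mbps × 7500 s = 54090.0 Mb
product demo: 5.312 Mbps × 1080 s = 5737.0 Mb
Total: 299730.4 Mb = 37466.3 MB.
= 34.89 GiB.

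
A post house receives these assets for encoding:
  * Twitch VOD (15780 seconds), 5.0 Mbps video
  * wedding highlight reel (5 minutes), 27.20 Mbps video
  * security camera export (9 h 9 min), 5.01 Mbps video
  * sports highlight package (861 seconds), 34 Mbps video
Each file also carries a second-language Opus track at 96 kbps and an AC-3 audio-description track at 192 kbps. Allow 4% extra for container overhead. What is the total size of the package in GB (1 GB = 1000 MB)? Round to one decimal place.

Audio total: 96 + 192 = 288 kbps = 0.288 Mbps.
Twitch VOD: 5.288 Mbps × 15780 s × 1.04 = 86782.4 Mb
wedding highlight reel: 27.488 Mbps × 300 s × 1.04 = 8576.3 Mb
security camera export: 5.298 Mbps × 32940 s × 1.04 = 181496.8 Mb
sports highlight package: 34.288 Mbps × 861 s × 1.04 = 30702.8 Mb
Total: 307558.3 Mb = 38444.8 MB.
= 38.44 GB.

38.4 GB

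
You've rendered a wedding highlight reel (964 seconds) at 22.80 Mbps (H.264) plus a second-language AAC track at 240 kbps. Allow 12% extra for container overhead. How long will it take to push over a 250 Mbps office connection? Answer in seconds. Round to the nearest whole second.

100 seconds

Audio: 240 kbps = 0.240 Mbps.
Total bitrate: 23.040 Mbps.
File: 23.040 Mbps × 964 s = 22210.6 Mb.
With 12% container overhead: ×1.12. → 24875.8 Mb.
At 250 Mbps: 24875.8 / 250 = 99.5 s ≈ 99.5 seconds.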